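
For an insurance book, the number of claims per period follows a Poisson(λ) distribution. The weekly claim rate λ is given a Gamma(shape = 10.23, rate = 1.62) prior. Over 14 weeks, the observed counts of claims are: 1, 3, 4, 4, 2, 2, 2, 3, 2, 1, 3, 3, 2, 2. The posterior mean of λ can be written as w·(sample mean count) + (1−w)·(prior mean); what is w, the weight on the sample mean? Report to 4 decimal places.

With a Gamma(shape α, rate β) prior, the Poisson likelihood is conjugate: the posterior is Gamma(α + ΣXᵢ, β + n).
Posterior mean = (α₀+S)/(β₀+n) = [n/(β₀+n)]·(S/n) + [β₀/(β₀+n)]·(α₀/β₀), so only n and β₀ enter the weight.
Weight on data w = n/(β₀+n) = 14/(1.62+14) = 14/15.62 = 0.8963.

0.8963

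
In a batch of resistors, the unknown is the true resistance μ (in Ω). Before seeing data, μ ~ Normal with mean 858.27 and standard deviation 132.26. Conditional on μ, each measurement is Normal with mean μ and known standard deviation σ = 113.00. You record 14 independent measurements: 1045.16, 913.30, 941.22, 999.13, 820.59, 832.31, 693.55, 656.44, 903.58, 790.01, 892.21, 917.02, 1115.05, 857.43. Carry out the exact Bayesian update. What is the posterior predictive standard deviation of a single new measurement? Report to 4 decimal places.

For Normal data with known variance σ², a Normal(μ₀, σ₀²) prior on μ is conjugate. Posterior precision = 1/σ₀² + n/σ²; posterior mean is the precision-weighted average of μ₀ and x̄.
σ₀² = 132.26² = 17492.7076, σ² = 113.00² = 12769; σ² + n·σ₀² = 12769 + 14·17492.7076 = 257666.9064.
Posterior precision = 1/σ₀² + n/σ² = 1/17492.7076 + 14/12769 = (σ² + n·σ₀²)/(σ₀²σ²) = 257666.9064/(17492.7076·12769); posterior variance σₙ² = σ₀²σ²/(σ² + n·σ₀²) = 17492.7076·12769/257666.9064 = 866.872609.
Predictive variance for one new observation = σₙ² + σ² = 17492.7076·12769/257666.9064 + 12769 = σ²·(σ₀² + 257666.9064)/257666.9064 = 12769·275159.614/257666.9064 = 13635.872609; SD = √(12769·275159.614/257666.9064) = 116.7727.

116.7727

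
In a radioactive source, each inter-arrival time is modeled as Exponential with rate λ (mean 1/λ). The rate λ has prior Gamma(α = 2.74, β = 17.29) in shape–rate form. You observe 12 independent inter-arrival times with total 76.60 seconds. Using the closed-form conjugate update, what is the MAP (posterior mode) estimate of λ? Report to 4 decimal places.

With a Gamma(shape α, rate β) prior on the exponential rate λ, the posterior after n observations with total T = Σxᵢ is Gamma(α+n, β+T).
Posterior: Gamma(2.74+12, 17.29+76.60) = Gamma(14.74, 93.89).
Mode = (α−1)/β = 0.1463.

0.1463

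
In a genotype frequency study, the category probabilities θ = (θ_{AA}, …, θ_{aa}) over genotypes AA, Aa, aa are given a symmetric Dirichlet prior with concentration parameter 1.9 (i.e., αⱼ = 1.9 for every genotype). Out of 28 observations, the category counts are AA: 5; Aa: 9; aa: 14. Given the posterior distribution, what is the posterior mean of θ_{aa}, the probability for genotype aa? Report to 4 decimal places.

0.4718

The Dirichlet prior is conjugate to the Multinomial likelihood: each posterior αⱼ = prior αⱼ + observed count nⱼ.
Posterior concentration: (6.9, 10.9, 15.9), total = 33.7.
E[θ_{aa}|data] = α_{aa}/Σα = 15.9/33.7 = 0.4718.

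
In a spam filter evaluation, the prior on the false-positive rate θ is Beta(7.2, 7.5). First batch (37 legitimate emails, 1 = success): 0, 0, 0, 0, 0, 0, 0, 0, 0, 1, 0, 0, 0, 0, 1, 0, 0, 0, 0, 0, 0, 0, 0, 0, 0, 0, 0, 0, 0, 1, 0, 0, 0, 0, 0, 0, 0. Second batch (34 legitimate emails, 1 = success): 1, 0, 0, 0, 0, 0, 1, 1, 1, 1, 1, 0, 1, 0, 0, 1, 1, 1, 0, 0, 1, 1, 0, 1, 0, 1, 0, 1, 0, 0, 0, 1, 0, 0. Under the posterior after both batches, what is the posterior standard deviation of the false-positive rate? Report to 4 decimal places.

0.0495

The Beta prior is conjugate to a Binomial/Bernoulli likelihood; the update adds successes to α and failures to β.
After batch 1: Beta(7.2+3, 7.5+34) = Beta(10.2, 41.5).
After batch 2: Beta(10.2+16, 41.5+18) = Beta(26.2, 59.5).
Var = αβ/((α+β)²(α+β+1)) = 26.2·59.5/(85.7²·86.7) = 0.00244815; SD = √0.00244815 = 0.0495.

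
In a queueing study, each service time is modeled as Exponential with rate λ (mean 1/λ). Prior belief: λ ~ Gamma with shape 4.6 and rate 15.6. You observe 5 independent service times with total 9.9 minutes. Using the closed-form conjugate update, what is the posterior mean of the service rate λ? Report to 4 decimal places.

0.3765

With a Gamma(shape α, rate β) prior on the exponential rate λ, the posterior after n observations with total T = Σxᵢ is Gamma(α+n, β+T).
Posterior: Gamma(4.6+5, 15.6+9.9) = Gamma(9.6, 25.5).
Posterior mean of λ = α/β = 9.6/25.5 = 0.3765.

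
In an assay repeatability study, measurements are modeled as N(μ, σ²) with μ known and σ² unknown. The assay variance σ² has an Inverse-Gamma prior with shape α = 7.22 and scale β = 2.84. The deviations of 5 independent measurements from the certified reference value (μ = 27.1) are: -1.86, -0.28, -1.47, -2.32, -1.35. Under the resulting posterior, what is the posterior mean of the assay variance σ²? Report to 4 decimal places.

1.0656

With known mean μ and an Inverse-Gamma(α, β) prior on σ², the Normal likelihood is conjugate: posterior is Inv-Gamma(α + n/2, β + Σ(xᵢ−μ)²/2).
Σ(xᵢ−μ)² = (-1.86)² + (-0.28)² + (-1.47)² + (-2.32)² + (-1.35)² = 12.9038.
Posterior: Inv-Gamma(7.22 + 5/2, 2.84 + 12.9038/2) = Inv-Gamma(9.72, 9.29190).
E[σ²|data] = β/(α−1) = 9.29190/8.72 = 1.0656.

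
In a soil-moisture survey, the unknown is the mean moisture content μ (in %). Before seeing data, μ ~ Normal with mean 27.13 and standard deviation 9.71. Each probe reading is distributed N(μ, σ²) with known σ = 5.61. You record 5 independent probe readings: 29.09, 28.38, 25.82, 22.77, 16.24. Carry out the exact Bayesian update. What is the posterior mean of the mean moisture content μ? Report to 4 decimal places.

For Normal data with known variance σ², a Normal(μ₀, σ₀²) prior on μ is conjugate. Posterior precision = 1/σ₀² + n/σ²; posterior mean is the precision-weighted average of μ₀ and x̄.
Σxᵢ = 29.09 + 28.38 + 25.82 + 22.77 + 16.24 = 122.3, so n·x̄ = 122.3.
σ₀² = 9.71² = 94.2841, σ² = 5.61² = 31.4721; σ² + n·σ₀² = 31.4721 + 5·94.2841 = 502.8926.
Posterior mean = (μ₀/σ₀² + n·x̄/σ²)/(1/σ₀² + n/σ²) = (σ²·μ₀ + σ₀²·n·x̄)/(σ² + n·σ₀²) = (31.4721·27.13 + 94.2841·122.3)/502.8926 = 12384.783503/502.8926 = 24.6271.

24.6271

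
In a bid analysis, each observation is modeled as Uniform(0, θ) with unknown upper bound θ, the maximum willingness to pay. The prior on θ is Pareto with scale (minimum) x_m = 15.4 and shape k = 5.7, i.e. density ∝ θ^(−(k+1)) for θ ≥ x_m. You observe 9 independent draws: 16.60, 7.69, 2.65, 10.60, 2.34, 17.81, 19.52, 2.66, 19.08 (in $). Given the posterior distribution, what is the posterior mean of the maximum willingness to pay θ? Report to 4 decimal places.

A Pareto(scale x_m, shape k) prior on the upper bound θ of Uniform(0, θ) is conjugate: posterior is Pareto(max(x_m, max xᵢ), k + n).
Sample maximum = 19.52; prior scale x_m = 15.4 → posterior scale = max = 19.52.
Posterior shape = 5.7 + 9 = 14.7.
E[θ|data] = k·x_m/(k−1) = 14.7·19.52/13.7 = 20.9448.

20.9448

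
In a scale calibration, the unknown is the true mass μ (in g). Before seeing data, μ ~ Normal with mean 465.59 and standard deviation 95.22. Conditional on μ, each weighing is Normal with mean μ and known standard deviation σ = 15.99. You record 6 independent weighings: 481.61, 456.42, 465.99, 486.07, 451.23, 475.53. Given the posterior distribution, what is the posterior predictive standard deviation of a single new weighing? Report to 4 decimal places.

For Normal data with known variance σ², a Normal(μ₀, σ₀²) prior on μ is conjugate. Posterior precision = 1/σ₀² + n/σ²; posterior mean is the precision-weighted average of μ₀ and x̄.
σ₀² = 95.22² = 9066.8484, σ² = 15.99² = 255.6801; σ² + n·σ₀² = 255.6801 + 6·9066.8484 = 54656.7705.
Posterior precision = 1/σ₀² + n/σ² = 1/9066.8484 + 6/255.6801 = (σ² + n·σ₀²)/(σ₀²σ²) = 54656.7705/(9066.8484·255.6801); posterior variance σₙ² = σ₀²σ²/(σ² + n·σ₀²) = 9066.8484·255.6801/54656.7705 = 42.414008.
Predictive variance for one new observation = σₙ² + σ² = 9066.8484·255.6801/54656.7705 + 255.6801 = σ²·(σ₀² + 54656.7705)/54656.7705 = 255.6801·63723.6189/54656.7705 = 298.094108; SD = √(255.6801·63723.6189/54656.7705) = 17.2654.

17.2654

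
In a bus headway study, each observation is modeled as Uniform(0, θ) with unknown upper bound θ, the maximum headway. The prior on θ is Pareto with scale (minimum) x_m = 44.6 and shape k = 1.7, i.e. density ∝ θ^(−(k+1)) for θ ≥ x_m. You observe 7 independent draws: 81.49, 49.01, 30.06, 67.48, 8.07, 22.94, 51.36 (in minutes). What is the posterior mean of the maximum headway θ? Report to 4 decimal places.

92.0731

A Pareto(scale x_m, shape k) prior on the upper bound θ of Uniform(0, θ) is conjugate: posterior is Pareto(max(x_m, max xᵢ), k + n).
Sample maximum = 81.49; prior scale x_m = 44.6 → posterior scale = max = 81.49.
Posterior shape = 1.7 + 7 = 8.7.
E[θ|data] = k·x_m/(k−1) = 8.7·81.49/7.7 = 92.0731.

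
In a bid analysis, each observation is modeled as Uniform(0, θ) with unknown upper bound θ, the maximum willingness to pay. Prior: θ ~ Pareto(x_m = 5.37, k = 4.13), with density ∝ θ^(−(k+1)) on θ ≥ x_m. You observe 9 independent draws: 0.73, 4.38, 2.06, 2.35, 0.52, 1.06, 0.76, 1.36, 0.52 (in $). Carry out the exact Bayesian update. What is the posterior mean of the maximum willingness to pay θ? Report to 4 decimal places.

A Pareto(scale x_m, shape k) prior on the upper bound θ of Uniform(0, θ) is conjugate: posterior is Pareto(max(x_m, max xᵢ), k + n).
Sample maximum = 4.38; prior scale x_m = 5.37 → posterior scale = max = 5.37.
Posterior shape = 4.13 + 9 = 13.13.
E[θ|data] = k·x_m/(k−1) = 13.13·5.37/12.13 = 5.8127.

5.8127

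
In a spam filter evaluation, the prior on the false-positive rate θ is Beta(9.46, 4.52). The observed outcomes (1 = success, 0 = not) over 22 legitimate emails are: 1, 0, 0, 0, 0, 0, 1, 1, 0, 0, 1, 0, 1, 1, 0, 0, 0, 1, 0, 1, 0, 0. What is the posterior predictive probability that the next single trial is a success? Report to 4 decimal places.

The Beta prior is conjugate to a Binomial/Bernoulli likelihood; the update adds successes to α and failures to β.
Posterior: Beta(α+k, β+n−k) = Beta(9.46+8, 4.52+14) = Beta(17.46, 18.52).
For a single future Bernoulli trial, P(success | data) = α/(α+β) = 0.4853.

0.4853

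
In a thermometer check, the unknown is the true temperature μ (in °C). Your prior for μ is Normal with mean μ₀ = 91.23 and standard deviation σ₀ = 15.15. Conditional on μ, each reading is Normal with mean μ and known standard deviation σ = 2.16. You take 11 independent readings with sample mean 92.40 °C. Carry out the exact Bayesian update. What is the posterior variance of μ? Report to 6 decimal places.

For Normal data with known variance σ², a Normal(μ₀, σ₀²) prior on μ is conjugate. Posterior precision = 1/σ₀² + n/σ²; posterior mean is the precision-weighted average of μ₀ and x̄.
σ₀² = 15.15² = 229.5225, σ² = 2.16² = 4.6656; σ² + n·σ₀² = 4.6656 + 11·229.5225 = 2529.4131.
Posterior precision = 1/σ₀² + n/σ² = 1/229.5225 + 11/4.6656 = (σ² + n·σ₀²)/(σ₀²σ²) = 2529.4131/(229.5225·4.6656); posterior variance σₙ² = σ₀²σ²/(σ² + n·σ₀²) = 229.5225·4.6656/2529.4131 = 0.423363.

0.423363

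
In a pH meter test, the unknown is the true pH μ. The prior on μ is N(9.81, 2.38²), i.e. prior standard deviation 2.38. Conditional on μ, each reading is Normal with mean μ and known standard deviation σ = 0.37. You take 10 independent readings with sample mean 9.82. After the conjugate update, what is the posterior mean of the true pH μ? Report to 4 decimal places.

For Normal data with known variance σ², a Normal(μ₀, σ₀²) prior on μ is conjugate. Posterior precision = 1/σ₀² + n/σ²; posterior mean is the precision-weighted average of μ₀ and x̄.
n·x̄ = 10·9.82 = 98.2.
σ₀² = 2.38² = 5.6644, σ² = 0.37² = 0.1369; σ² + n·σ₀² = 0.1369 + 10·5.6644 = 56.7809.
Posterior mean = (μ₀/σ₀² + n·x̄/σ²)/(1/σ₀² + n/σ²) = (σ²·μ₀ + σ₀²·n·x̄)/(σ² + n·σ₀²) = (0.1369·9.81 + 5.6644·98.2)/56.7809 = 557.587069/56.7809 = 9.8200.

9.8200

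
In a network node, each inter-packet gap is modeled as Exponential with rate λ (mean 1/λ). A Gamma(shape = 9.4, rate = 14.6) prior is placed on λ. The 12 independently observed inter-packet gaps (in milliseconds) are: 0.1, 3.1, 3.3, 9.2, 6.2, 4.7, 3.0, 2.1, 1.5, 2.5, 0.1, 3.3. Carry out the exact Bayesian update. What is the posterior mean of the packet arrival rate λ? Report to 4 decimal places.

With a Gamma(shape α, rate β) prior on the exponential rate λ, the posterior after n observations with total T = Σxᵢ is Gamma(α+n, β+T).
Sum of observations T = 39.1 milliseconds; n = 12.
Posterior: Gamma(9.4+12, 14.6+39.1) = Gamma(21.4, 53.7).
Posterior mean of λ = α/β = 21.4/53.7 = 0.3985.

0.3985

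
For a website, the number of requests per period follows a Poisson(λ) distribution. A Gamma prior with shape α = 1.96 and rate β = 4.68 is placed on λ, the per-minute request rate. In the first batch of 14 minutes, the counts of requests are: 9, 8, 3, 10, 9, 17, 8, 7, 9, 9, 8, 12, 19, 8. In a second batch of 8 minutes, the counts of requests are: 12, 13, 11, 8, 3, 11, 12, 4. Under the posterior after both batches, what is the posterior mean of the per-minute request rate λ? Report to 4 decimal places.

7.9445

With a Gamma(shape α, rate β) prior, the Poisson likelihood is conjugate: the posterior is Gamma(α + ΣXᵢ, β + n).
Batch 1: sum of counts S = 136 over n = 14 minutes.
After batch 1: Gamma(α+S, β+n) = Gamma(1.96+136, 4.68+14) = Gamma(137.96, 18.68).
Batch 2: sum of counts S = 74 over n = 8 minutes.
After batch 2: Gamma(α+S, β+n) = Gamma(137.96+74, 18.68+8) = Gamma(211.96, 26.68).
Posterior mean = α/β = 211.96/26.68 = 7.9445.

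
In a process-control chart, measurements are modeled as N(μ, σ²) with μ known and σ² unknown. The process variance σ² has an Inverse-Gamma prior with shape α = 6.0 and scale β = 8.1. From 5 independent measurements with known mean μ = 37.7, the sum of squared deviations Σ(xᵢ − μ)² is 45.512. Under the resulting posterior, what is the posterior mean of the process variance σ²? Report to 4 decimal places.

With known mean μ and an Inverse-Gamma(α, β) prior on σ², the Normal likelihood is conjugate: posterior is Inv-Gamma(α + n/2, β + Σ(xᵢ−μ)²/2).
Posterior: Inv-Gamma(6.0 + 5/2, 8.1 + 45.512/2) = Inv-Gamma(8.50, 30.8560).
E[σ²|data] = β/(α−1) = 30.8560/7.50 = 4.1141.

4.1141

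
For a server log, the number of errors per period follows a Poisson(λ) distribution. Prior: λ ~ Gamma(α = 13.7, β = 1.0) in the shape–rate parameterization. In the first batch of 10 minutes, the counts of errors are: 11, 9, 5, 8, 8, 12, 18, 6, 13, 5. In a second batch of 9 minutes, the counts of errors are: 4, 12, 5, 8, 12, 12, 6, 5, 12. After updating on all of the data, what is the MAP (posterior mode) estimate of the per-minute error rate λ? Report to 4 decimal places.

9.1850

With a Gamma(shape α, rate β) prior, the Poisson likelihood is conjugate: the posterior is Gamma(α + ΣXᵢ, β + n).
Batch 1: sum of counts S = 95 over n = 10 minutes.
After batch 1: Gamma(α+S, β+n) = Gamma(13.7+95, 1.0+10) = Gamma(108.7, 11.0).
Batch 2: sum of counts S = 76 over n = 9 minutes.
After batch 2: Gamma(α+S, β+n) = Gamma(108.7+76, 11.0+9) = Gamma(184.7, 20.0).
Mode of Gamma(α,β) for α≥1 is (α−1)/β = 183.7/20.0 = 9.1850.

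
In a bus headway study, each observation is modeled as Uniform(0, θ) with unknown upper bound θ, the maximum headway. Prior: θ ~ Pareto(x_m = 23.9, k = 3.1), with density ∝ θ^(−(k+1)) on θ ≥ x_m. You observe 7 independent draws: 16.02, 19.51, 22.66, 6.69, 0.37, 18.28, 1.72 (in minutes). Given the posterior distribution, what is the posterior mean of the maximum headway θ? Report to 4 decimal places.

26.5264

A Pareto(scale x_m, shape k) prior on the upper bound θ of Uniform(0, θ) is conjugate: posterior is Pareto(max(x_m, max xᵢ), k + n).
Sample maximum = 22.66; prior scale x_m = 23.9 → posterior scale = max = 23.90.
Posterior shape = 3.1 + 7 = 10.1.
E[θ|data] = k·x_m/(k−1) = 10.1·23.90/9.1 = 26.5264.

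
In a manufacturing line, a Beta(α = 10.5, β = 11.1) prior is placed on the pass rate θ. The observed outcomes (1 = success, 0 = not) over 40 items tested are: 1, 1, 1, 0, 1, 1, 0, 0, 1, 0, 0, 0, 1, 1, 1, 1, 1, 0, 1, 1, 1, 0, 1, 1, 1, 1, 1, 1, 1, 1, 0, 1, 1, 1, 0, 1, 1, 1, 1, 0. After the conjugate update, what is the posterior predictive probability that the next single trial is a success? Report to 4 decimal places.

0.6412

The Beta prior is conjugate to a Binomial/Bernoulli likelihood; the update adds successes to α and failures to β.
Posterior: Beta(α+k, β+n−k) = Beta(10.5+29, 11.1+11) = Beta(39.5, 22.1).
For a single future Bernoulli trial, P(success | data) = α/(α+β) = 0.6412.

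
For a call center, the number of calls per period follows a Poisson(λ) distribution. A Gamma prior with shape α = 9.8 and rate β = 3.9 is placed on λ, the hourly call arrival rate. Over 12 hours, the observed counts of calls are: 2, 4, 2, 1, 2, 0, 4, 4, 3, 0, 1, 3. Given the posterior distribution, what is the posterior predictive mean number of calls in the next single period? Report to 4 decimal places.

2.2516

With a Gamma(shape α, rate β) prior, the Poisson likelihood is conjugate: the posterior is Gamma(α + ΣXᵢ, β + n).
Sum of counts S = 26 over n = 12 hours.
Posterior: Gamma(α+S, β+n) = Gamma(9.8+26, 3.9+12) = Gamma(35.8, 15.9).
The predictive distribution for one future period is NegBinom with mean α/β = 2.2516.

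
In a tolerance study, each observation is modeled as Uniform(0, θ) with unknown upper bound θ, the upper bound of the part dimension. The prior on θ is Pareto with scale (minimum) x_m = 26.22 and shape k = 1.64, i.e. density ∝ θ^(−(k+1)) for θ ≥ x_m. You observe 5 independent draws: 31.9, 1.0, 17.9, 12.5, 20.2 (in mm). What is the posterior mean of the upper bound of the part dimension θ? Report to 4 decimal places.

A Pareto(scale x_m, shape k) prior on the upper bound θ of Uniform(0, θ) is conjugate: posterior is Pareto(max(x_m, max xᵢ), k + n).
Sample maximum = 31.9; prior scale x_m = 26.22 → posterior scale = max = 31.90.
Posterior shape = 1.64 + 5 = 6.64.
E[θ|data] = k·x_m/(k−1) = 6.64·31.90/5.64 = 37.5560.

37.5560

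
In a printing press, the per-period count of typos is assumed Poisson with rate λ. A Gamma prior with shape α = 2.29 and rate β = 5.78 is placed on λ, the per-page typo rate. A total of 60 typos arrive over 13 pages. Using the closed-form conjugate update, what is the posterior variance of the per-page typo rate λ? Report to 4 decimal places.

0.1766

With a Gamma(shape α, rate β) prior, the Poisson likelihood is conjugate: the posterior is Gamma(α + ΣXᵢ, β + n).
Posterior: Gamma(α+S, β+n) = Gamma(2.29+60, 5.78+13) = Gamma(62.29, 18.78).
Var = α/β² = 62.29/18.78² = 0.1766.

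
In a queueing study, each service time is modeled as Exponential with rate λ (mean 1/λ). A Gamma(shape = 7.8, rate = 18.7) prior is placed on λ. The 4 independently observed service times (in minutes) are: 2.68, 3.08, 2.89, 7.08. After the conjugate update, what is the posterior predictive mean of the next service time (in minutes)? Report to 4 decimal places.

With a Gamma(shape α, rate β) prior on the exponential rate λ, the posterior after n observations with total T = Σxᵢ is Gamma(α+n, β+T).
Sum of observations T = 15.73 minutes; n = 4.
Posterior: Gamma(7.8+4, 18.7+15.73) = Gamma(11.8, 34.43).
The predictive distribution for the next observation is Lomax; its mean is β/(α−1) = 34.43/10.8 = 3.1880.

3.1880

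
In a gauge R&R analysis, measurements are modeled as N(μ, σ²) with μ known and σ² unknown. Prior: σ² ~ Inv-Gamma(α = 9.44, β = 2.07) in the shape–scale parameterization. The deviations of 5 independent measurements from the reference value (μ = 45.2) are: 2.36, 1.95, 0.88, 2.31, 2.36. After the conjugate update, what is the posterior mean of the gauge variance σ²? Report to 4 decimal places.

1.1514

With known mean μ and an Inverse-Gamma(α, β) prior on σ², the Normal likelihood is conjugate: posterior is Inv-Gamma(α + n/2, β + Σ(xᵢ−μ)²/2).
Σ(xᵢ−μ)² = (2.36)² + (1.95)² + (0.88)² + (2.31)² + (2.36)² = 21.0522.
Posterior: Inv-Gamma(9.44 + 5/2, 2.07 + 21.0522/2) = Inv-Gamma(11.94, 12.59610).
E[σ²|data] = β/(α−1) = 12.59610/10.94 = 1.1514.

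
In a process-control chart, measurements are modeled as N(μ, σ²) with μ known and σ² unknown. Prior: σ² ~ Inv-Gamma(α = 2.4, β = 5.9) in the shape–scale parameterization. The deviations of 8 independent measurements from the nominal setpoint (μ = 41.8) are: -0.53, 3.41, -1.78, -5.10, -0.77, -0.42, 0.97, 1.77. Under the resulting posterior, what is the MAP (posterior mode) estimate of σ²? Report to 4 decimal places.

With known mean μ and an Inverse-Gamma(α, β) prior on σ², the Normal likelihood is conjugate: posterior is Inv-Gamma(α + n/2, β + Σ(xᵢ−μ)²/2).
Σ(xᵢ−μ)² = (-0.53)² + (3.41)² + (-1.78)² + (-5.10)² + (-0.77)² + (-0.42)² + (0.97)² + (1.77)² = 45.9305.
Posterior: Inv-Gamma(2.4 + 8/2, 5.9 + 45.9305/2) = Inv-Gamma(6.40, 28.86525).
Mode = β/(α+1) = 28.86525/7.40 = 3.9007.

3.9007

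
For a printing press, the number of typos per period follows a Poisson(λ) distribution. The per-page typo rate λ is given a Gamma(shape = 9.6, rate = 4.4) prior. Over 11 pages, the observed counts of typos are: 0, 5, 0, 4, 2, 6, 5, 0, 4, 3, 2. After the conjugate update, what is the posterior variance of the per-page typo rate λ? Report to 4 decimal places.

With a Gamma(shape α, rate β) prior, the Poisson likelihood is conjugate: the posterior is Gamma(α + ΣXᵢ, β + n).
Sum of counts S = 31 over n = 11 pages.
Posterior: Gamma(α+S, β+n) = Gamma(9.6+31, 4.4+11) = Gamma(40.6, 15.4).
Var = α/β² = 40.6/15.4² = 0.1712.

0.1712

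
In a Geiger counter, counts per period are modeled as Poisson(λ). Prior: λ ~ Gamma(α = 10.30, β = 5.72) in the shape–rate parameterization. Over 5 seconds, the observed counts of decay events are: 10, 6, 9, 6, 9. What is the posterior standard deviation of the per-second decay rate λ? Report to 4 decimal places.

With a Gamma(shape α, rate β) prior, the Poisson likelihood is conjugate: the posterior is Gamma(α + ΣXᵢ, β + n).
Sum of counts S = 40 over n = 5 seconds.
Posterior: Gamma(α+S, β+n) = Gamma(10.30+40, 5.72+5) = Gamma(50.30, 10.72).
SD = √α/β = √50.30/10.72 = 0.6616.

0.6616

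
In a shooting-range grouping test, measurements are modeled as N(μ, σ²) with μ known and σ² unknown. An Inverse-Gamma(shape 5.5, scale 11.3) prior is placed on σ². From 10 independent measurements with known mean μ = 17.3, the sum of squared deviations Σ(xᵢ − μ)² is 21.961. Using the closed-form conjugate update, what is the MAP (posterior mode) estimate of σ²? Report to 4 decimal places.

1.9374

With known mean μ and an Inverse-Gamma(α, β) prior on σ², the Normal likelihood is conjugate: posterior is Inv-Gamma(α + n/2, β + Σ(xᵢ−μ)²/2).
Posterior: Inv-Gamma(5.5 + 10/2, 11.3 + 21.961/2) = Inv-Gamma(10.50, 22.2805).
Mode = β/(α+1) = 22.2805/11.50 = 1.9374.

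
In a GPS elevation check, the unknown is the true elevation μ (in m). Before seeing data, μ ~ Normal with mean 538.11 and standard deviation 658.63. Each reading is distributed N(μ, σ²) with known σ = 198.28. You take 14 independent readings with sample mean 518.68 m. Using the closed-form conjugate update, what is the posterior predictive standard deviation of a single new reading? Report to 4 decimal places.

For Normal data with known variance σ², a Normal(μ₀, σ₀²) prior on μ is conjugate. Posterior precision = 1/σ₀² + n/σ²; posterior mean is the precision-weighted average of μ₀ and x̄.
σ₀² = 658.63² = 433793.4769, σ² = 198.28² = 39314.9584; σ² + n·σ₀² = 39314.9584 + 14·433793.4769 = 6112423.635.
Posterior precision = 1/σ₀² + n/σ² = 1/433793.4769 + 14/39314.9584 = (σ² + n·σ₀²)/(σ₀²σ²) = 6112423.635/(433793.4769·39314.9584); posterior variance σₙ² = σ₀²σ²/(σ² + n·σ₀²) = 433793.4769·39314.9584/6112423.635 = 2790.148968.
Predictive variance for one new observation = σₙ² + σ² = 433793.4769·39314.9584/6112423.635 + 39314.9584 = σ²·(σ₀² + 6112423.635)/6112423.635 = 39314.9584·6546217.1119/6112423.635 = 42105.107368; SD = √(39314.9584·6546217.1119/6112423.635) = 205.1953.

205.1953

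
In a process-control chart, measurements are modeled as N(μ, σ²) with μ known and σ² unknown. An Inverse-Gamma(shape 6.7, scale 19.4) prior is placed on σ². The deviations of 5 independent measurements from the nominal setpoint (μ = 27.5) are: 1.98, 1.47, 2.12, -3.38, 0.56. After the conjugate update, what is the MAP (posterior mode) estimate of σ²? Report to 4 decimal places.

With known mean μ and an Inverse-Gamma(α, β) prior on σ², the Normal likelihood is conjugate: posterior is Inv-Gamma(α + n/2, β + Σ(xᵢ−μ)²/2).
Σ(xᵢ−μ)² = (1.98)² + (1.47)² + (2.12)² + (-3.38)² + (0.56)² = 22.3137.
Posterior: Inv-Gamma(6.7 + 5/2, 19.4 + 22.3137/2) = Inv-Gamma(9.20, 30.55685).
Mode = β/(α+1) = 30.55685/10.20 = 2.9958.

2.9958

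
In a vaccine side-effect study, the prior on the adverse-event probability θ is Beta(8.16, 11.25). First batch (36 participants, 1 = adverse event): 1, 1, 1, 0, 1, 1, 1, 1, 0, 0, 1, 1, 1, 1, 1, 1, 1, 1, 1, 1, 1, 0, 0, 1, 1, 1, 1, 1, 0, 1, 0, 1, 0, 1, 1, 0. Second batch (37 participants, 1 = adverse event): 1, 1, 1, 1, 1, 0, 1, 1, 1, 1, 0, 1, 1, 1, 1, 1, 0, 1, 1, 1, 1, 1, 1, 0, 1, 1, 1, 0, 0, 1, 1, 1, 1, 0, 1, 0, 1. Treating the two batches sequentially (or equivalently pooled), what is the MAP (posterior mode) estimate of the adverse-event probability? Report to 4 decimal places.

The Beta prior is conjugate to a Binomial/Bernoulli likelihood; the update adds successes to α and failures to β.
After batch 1: Beta(8.16+27, 11.25+9) = Beta(35.16, 20.25).
After batch 2: Beta(35.16+29, 20.25+8) = Beta(64.16, 28.25).
Mode of Beta(a,b) for a,b>1 is (a−1)/(a+b−2) = 63.16/90.41 = 0.6986.

0.6986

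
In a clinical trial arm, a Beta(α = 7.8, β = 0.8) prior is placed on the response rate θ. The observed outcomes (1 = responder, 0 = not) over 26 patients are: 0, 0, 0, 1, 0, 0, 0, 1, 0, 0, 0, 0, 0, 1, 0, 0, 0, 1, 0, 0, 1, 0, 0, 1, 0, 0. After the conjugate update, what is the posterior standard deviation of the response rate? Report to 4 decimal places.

The Beta prior is conjugate to a Binomial/Bernoulli likelihood; the update adds successes to α and failures to β.
Posterior: Beta(α+k, β+n−k) = Beta(7.8+6, 0.8+20) = Beta(13.8, 20.8).
Var = αβ/((α+β)²(α+β+1)) = 13.8·20.8/(34.6²·35.6) = 0.00673504; SD = √0.00673504 = 0.0821.

0.0821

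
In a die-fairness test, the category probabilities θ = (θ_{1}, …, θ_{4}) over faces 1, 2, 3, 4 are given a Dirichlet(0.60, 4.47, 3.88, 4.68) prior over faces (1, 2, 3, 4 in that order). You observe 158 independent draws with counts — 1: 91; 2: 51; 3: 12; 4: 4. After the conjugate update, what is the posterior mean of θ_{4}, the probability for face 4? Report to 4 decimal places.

The Dirichlet prior is conjugate to the Multinomial likelihood: each posterior αⱼ = prior αⱼ + observed count nⱼ.
Posterior concentration: (91.60, 55.47, 15.88, 8.68), total = 171.63.
E[θ_{4}|data] = α_{4}/Σα = 8.68/171.63 = 0.0506.

0.0506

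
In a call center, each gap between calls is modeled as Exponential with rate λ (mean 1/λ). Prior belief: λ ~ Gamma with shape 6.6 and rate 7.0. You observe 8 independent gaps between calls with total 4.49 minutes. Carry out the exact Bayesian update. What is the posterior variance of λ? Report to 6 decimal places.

0.110589

With a Gamma(shape α, rate β) prior on the exponential rate λ, the posterior after n observations with total T = Σxᵢ is Gamma(α+n, β+T).
Posterior: Gamma(6.6+8, 7.0+4.49) = Gamma(14.6, 11.49).
Var = α/β² = 0.110589.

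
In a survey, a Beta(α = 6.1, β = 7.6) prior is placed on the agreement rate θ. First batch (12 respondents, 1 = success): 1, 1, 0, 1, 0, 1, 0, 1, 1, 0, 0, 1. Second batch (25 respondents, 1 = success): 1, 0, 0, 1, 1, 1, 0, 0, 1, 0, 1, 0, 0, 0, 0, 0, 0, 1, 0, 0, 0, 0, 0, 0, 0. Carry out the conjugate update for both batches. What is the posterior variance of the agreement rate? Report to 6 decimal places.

The Beta prior is conjugate to a Binomial/Bernoulli likelihood; the update adds successes to α and failures to β.
After batch 1: Beta(6.1+7, 7.6+5) = Beta(13.1, 12.6).
After batch 2: Beta(13.1+7, 12.6+18) = Beta(20.1, 30.6).
Var = αβ/((α+β)²(α+β+1)) = 20.1·30.6/(50.7²·51.7) = 0.004628.

0.004628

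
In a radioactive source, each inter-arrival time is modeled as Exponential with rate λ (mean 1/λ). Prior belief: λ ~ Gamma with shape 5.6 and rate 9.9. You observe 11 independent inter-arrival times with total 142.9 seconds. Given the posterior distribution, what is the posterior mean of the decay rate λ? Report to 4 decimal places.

0.1086

With a Gamma(shape α, rate β) prior on the exponential rate λ, the posterior after n observations with total T = Σxᵢ is Gamma(α+n, β+T).
Posterior: Gamma(5.6+11, 9.9+142.9) = Gamma(16.6, 152.8).
Posterior mean of λ = α/β = 16.6/152.8 = 0.1086.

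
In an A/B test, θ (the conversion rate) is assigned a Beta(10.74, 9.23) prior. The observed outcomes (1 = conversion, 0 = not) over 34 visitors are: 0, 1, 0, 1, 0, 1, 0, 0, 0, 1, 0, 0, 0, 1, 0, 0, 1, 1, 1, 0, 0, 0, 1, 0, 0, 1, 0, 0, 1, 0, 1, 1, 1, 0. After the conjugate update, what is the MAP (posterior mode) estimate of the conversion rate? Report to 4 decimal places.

0.4568

The Beta prior is conjugate to a Binomial/Bernoulli likelihood; the update adds successes to α and failures to β.
Posterior: Beta(α+k, β+n−k) = Beta(10.74+14, 9.23+20) = Beta(24.74, 29.23).
Mode of Beta(a,b) for a,b>1 is (a−1)/(a+b−2) = 23.74/51.97 = 0.4568.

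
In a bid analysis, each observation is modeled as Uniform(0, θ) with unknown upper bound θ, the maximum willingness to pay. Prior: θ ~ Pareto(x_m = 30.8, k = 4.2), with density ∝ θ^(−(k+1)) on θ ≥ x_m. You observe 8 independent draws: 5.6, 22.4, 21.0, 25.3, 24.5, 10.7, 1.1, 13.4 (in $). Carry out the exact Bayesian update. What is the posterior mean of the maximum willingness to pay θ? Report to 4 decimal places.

A Pareto(scale x_m, shape k) prior on the upper bound θ of Uniform(0, θ) is conjugate: posterior is Pareto(max(x_m, max xᵢ), k + n).
Sample maximum = 25.3; prior scale x_m = 30.8 → posterior scale = max = 30.8.
Posterior shape = 4.2 + 8 = 12.2.
E[θ|data] = k·x_m/(k−1) = 12.2·30.8/11.2 = 33.5500.

33.5500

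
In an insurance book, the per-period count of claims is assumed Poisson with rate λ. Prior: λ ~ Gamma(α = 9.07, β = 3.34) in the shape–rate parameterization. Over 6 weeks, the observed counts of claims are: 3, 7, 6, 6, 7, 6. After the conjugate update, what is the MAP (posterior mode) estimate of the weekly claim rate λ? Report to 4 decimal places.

4.6113

With a Gamma(shape α, rate β) prior, the Poisson likelihood is conjugate: the posterior is Gamma(α + ΣXᵢ, β + n).
Sum of counts S = 35 over n = 6 weeks.
Posterior: Gamma(α+S, β+n) = Gamma(9.07+35, 3.34+6) = Gamma(44.07, 9.34).
Mode of Gamma(α,β) for α≥1 is (α−1)/β = 43.07/9.34 = 4.6113.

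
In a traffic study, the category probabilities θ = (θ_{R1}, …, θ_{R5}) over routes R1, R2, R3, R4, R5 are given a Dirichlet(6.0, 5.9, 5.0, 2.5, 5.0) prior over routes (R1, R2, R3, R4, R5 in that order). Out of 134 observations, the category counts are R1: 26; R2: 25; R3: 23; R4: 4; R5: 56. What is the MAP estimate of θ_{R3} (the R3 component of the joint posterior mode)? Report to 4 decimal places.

0.1760

The Dirichlet prior is conjugate to the Multinomial likelihood: each posterior αⱼ = prior αⱼ + observed count nⱼ.
Posterior concentration: (32.0, 30.9, 28.0, 6.5, 61.0), total = 158.4.
Joint mode component: (α_{R3}−1)/(Σα−K) = 27.0/153.4 = 0.1760.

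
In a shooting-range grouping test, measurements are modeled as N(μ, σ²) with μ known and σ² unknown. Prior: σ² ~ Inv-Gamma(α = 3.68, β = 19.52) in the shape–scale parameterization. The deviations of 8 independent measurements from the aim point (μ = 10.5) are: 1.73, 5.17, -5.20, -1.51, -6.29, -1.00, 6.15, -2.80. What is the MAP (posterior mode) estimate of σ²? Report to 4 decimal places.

10.6168

With known mean μ and an Inverse-Gamma(α, β) prior on σ², the Normal likelihood is conjugate: posterior is Inv-Gamma(α + n/2, β + Σ(xᵢ−μ)²/2).
Σ(xᵢ−μ)² = (1.73)² + (5.17)² + (-5.20)² + (-1.51)² + (-6.29)² + (-1.00)² + (6.15)² + (-2.80)² = 145.2685.
Posterior: Inv-Gamma(3.68 + 8/2, 19.52 + 145.2685/2) = Inv-Gamma(7.68, 92.15425).
Mode = β/(α+1) = 92.15425/8.68 = 10.6168.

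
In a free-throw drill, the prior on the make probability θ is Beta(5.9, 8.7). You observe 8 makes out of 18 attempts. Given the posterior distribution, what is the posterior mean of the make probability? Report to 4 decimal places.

The Beta prior is conjugate to a Binomial/Bernoulli likelihood; the update adds successes to α and failures to β.
Posterior: Beta(α+k, β+n−k) = Beta(5.9+8, 8.7+10) = Beta(13.9, 18.7).
Posterior mean = α/(α+β) = 13.9/32.6 = 0.4264.

0.4264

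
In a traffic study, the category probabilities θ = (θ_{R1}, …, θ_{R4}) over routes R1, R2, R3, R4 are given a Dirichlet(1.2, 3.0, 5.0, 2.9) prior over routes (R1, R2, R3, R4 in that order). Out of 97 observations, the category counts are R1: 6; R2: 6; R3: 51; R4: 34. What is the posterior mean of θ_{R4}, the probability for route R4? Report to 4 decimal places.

The Dirichlet prior is conjugate to the Multinomial likelihood: each posterior αⱼ = prior αⱼ + observed count nⱼ.
Posterior concentration: (7.2, 9.0, 56.0, 36.9), total = 109.1.
E[θ_{R4}|data] = α_{R4}/Σα = 36.9/109.1 = 0.3382.

0.3382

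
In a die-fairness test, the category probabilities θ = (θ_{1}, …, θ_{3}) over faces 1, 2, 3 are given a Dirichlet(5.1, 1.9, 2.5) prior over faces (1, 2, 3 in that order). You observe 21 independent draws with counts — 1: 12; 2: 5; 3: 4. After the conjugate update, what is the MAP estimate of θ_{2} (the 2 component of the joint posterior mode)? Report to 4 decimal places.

0.2145

The Dirichlet prior is conjugate to the Multinomial likelihood: each posterior αⱼ = prior αⱼ + observed count nⱼ.
Posterior concentration: (17.1, 6.9, 6.5), total = 30.5.
Joint mode component: (α_{2}−1)/(Σα−K) = 5.9/27.5 = 0.2145.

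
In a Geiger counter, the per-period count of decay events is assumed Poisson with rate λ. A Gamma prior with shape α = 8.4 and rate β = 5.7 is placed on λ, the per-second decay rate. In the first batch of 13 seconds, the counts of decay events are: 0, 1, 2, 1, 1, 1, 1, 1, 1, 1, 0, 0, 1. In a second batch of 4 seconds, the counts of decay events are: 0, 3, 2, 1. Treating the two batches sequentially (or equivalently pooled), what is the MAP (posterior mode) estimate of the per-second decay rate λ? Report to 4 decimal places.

With a Gamma(shape α, rate β) prior, the Poisson likelihood is conjugate: the posterior is Gamma(α + ΣXᵢ, β + n).
Batch 1: sum of counts S = 11 over n = 13 seconds.
After batch 1: Gamma(α+S, β+n) = Gamma(8.4+11, 5.7+13) = Gamma(19.4, 18.7).
Batch 2: sum of counts S = 6 over n = 4 seconds.
After batch 2: Gamma(α+S, β+n) = Gamma(19.4+6, 18.7+4) = Gamma(25.4, 22.7).
Mode of Gamma(α,β) for α≥1 is (α−1)/β = 24.4/22.7 = 1.0749.

1.0749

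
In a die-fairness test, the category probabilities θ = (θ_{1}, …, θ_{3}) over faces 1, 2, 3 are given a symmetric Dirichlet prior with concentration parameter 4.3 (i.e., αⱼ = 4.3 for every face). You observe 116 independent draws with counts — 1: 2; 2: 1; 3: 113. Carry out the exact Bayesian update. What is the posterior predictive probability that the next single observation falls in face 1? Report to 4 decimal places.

0.0489

The Dirichlet prior is conjugate to the Multinomial likelihood: each posterior αⱼ = prior αⱼ + observed count nⱼ.
Posterior concentration: (6.3, 5.3, 117.3), total = 128.9.
P(next = 1 | data) = α_{1}/Σα = 0.0489.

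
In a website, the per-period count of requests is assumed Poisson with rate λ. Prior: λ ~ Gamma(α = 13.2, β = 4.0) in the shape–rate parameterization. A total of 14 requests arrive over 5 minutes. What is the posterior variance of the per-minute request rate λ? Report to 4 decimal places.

0.3358

With a Gamma(shape α, rate β) prior, the Poisson likelihood is conjugate: the posterior is Gamma(α + ΣXᵢ, β + n).
Posterior: Gamma(α+S, β+n) = Gamma(13.2+14, 4.0+5) = Gamma(27.2, 9.0).
Var = α/β² = 27.2/9.0² = 0.3358.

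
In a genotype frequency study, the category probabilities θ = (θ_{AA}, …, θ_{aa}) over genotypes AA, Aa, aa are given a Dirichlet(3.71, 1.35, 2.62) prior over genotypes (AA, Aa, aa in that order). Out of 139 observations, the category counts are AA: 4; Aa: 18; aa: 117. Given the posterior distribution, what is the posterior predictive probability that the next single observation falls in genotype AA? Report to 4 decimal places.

0.0526

The Dirichlet prior is conjugate to the Multinomial likelihood: each posterior αⱼ = prior αⱼ + observed count nⱼ.
Posterior concentration: (7.71, 19.35, 119.62), total = 146.68.
P(next = AA | data) = α_{AA}/Σα = 0.0526.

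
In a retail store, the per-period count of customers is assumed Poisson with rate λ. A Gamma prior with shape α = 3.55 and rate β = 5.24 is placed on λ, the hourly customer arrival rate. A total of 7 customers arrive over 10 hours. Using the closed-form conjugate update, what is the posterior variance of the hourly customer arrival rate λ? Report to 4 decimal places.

0.0454

With a Gamma(shape α, rate β) prior, the Poisson likelihood is conjugate: the posterior is Gamma(α + ΣXᵢ, β + n).
Posterior: Gamma(α+S, β+n) = Gamma(3.55+7, 5.24+10) = Gamma(10.55, 15.24).
Var = α/β² = 10.55/15.24² = 0.0454.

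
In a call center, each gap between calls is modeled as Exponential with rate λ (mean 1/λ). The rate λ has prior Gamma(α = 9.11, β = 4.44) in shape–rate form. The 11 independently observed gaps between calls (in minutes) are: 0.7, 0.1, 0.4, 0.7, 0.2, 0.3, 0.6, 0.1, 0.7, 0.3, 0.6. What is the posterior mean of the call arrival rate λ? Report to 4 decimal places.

2.2002

With a Gamma(shape α, rate β) prior on the exponential rate λ, the posterior after n observations with total T = Σxᵢ is Gamma(α+n, β+T).
Sum of observations T = 4.7 minutes; n = 11.
Posterior: Gamma(9.11+11, 4.44+4.7) = Gamma(20.11, 9.14).
Posterior mean of λ = α/β = 20.11/9.14 = 2.2002.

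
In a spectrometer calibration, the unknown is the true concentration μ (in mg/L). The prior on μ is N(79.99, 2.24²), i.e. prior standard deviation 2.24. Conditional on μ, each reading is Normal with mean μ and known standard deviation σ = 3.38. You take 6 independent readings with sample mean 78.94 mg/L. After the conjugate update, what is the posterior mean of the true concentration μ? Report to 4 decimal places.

79.2288

For Normal data with known variance σ², a Normal(μ₀, σ₀²) prior on μ is conjugate. Posterior precision = 1/σ₀² + n/σ²; posterior mean is the precision-weighted average of μ₀ and x̄.
n·x̄ = 6·78.94 = 473.64.
σ₀² = 2.24² = 5.0176, σ² = 3.38² = 11.4244; σ² + n·σ₀² = 11.4244 + 6·5.0176 = 41.53.
Posterior mean = (μ₀/σ₀² + n·x̄/σ²)/(1/σ₀² + n/σ²) = (σ²·μ₀ + σ₀²·n·x̄)/(σ² + n·σ₀²) = (11.4244·79.99 + 5.0176·473.64)/41.53 = 3290.37382/41.53 = 79.2288.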